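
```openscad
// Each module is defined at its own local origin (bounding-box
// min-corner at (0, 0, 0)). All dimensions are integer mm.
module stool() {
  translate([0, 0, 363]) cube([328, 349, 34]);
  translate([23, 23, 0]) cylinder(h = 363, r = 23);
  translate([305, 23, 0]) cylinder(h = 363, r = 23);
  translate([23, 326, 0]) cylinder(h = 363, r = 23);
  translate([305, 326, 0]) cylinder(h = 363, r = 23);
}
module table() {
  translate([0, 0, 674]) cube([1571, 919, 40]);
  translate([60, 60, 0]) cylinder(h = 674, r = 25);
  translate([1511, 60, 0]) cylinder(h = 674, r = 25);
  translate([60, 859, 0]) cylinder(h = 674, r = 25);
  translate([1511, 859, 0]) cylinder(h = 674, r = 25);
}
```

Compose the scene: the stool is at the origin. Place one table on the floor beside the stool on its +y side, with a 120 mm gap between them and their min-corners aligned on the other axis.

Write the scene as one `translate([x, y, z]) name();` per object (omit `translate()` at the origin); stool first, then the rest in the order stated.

stool();
translate([0, 469, 0]) table();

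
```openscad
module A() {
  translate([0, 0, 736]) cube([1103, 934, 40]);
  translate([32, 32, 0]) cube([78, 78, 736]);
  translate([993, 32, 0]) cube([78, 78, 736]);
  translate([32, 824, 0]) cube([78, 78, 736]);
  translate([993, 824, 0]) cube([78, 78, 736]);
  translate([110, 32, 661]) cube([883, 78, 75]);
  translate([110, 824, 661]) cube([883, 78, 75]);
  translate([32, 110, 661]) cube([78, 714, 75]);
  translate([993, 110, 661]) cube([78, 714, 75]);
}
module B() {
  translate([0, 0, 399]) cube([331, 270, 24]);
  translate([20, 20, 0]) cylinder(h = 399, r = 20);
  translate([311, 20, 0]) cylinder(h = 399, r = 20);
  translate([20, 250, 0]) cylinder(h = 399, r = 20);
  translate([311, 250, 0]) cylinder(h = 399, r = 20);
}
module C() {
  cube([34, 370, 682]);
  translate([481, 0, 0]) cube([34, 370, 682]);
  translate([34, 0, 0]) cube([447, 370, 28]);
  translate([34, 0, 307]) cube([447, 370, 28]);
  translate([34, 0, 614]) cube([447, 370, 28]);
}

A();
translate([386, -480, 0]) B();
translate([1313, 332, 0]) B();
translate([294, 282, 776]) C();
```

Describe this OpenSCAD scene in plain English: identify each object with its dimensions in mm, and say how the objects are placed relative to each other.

A is a table with a 1103×934 mm rectangular top, 40 mm thick, top surface at z = 776 mm, supported by four 78×78 mm square legs, each inset 32 mm from the nearest pair of top edges, running from the floor. Four apron rails, 78 mm thick and 75 mm tall, run between adjacent legs with their top edges flush with the underside of the top and their outer faces flush with the legs' outer faces.

B is a four-legged stool. The seat is 331×270 mm, 24 mm thick, top at z = 423 mm. It stands on four round legs, each 40 mm in diameter, from z = 0 to the seat underside, each leg's axis is inset half a diameter from the nearest pair of seat edges (so the leg's bounding box is flush with the corner).

C is a bookshelf 515 mm wide overall, 370 mm deep and 682 mm tall. The two sides are 34 mm thick vertical panels. 3 horizontal shelves of 28 mm thickness span between the inner faces of the sides; the lowest shelf sits on the floor and shelves are stacked with a clear vertical gap of 279 mm between each pair.

Two stools sit around the table at the −y, +x sides. The bookshelf is on top of the table, centred.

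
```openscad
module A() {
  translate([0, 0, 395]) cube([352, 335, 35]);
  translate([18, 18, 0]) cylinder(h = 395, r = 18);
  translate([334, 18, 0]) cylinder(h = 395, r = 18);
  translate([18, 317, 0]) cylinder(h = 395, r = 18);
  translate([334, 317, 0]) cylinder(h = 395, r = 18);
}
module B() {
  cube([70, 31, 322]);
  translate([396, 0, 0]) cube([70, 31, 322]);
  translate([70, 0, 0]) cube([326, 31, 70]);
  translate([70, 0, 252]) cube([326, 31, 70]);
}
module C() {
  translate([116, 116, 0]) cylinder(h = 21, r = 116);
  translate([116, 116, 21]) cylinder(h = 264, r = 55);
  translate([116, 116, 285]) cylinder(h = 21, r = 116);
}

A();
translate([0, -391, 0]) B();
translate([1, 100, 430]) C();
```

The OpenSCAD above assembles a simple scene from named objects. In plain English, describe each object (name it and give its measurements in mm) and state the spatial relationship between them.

A is a four-legged stool. The seat is a 352×335×35 mm slab whose top surface is at z = 430 mm; four round legs, each 36 mm in diameter, run from the floor (z = 0) to the underside of the seat, each leg's axis is inset half a diameter from the nearest pair of seat edges (so the leg's bounding box is flush with the corner).

B is a picture frame with a 326×182 mm rectangular opening (x by z) and a uniform 70 mm border on every side. Frame depth is 31 mm along y. It is built from two vertical stiles running the full outside height and two horizontal rails spanning the gap between the stiles.

C is a spool: two coaxial disc flanges of radius 116 mm and thickness 21 mm, joined by a core cylinder of radius 55 mm and height 264 mm. The lower flange rests on z = 0 and the three cylinders share a vertical axis.

The picture frame is on the floor beside the stool on its −y side. The spool is on top of the stool.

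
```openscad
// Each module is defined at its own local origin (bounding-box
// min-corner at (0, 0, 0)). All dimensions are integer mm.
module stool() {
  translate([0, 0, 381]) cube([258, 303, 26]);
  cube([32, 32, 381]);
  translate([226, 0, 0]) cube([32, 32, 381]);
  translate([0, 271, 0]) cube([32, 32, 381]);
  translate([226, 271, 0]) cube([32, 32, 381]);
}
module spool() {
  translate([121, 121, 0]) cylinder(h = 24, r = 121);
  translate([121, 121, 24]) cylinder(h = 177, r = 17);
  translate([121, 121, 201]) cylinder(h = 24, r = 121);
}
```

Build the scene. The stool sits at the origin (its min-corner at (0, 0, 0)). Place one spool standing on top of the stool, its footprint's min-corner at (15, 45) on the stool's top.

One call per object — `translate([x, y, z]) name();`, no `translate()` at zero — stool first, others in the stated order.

stool();
translate([15, 45, 407]) spool();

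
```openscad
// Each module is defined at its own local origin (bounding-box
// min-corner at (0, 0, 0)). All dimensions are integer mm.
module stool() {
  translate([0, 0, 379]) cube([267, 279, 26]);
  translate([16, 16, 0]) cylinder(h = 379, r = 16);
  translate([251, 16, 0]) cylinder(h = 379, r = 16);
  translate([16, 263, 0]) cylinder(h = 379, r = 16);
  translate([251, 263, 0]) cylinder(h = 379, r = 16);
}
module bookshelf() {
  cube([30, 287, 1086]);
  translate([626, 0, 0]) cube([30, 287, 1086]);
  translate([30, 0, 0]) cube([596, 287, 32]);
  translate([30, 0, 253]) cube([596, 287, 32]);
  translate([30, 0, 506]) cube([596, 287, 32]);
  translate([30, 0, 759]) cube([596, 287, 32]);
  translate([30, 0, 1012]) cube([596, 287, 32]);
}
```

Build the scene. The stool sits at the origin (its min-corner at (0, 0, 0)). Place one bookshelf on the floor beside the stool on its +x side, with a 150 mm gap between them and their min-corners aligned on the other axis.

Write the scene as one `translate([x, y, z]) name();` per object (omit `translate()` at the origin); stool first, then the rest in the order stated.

stool();
translate([417, 0, 0]) bookshelf();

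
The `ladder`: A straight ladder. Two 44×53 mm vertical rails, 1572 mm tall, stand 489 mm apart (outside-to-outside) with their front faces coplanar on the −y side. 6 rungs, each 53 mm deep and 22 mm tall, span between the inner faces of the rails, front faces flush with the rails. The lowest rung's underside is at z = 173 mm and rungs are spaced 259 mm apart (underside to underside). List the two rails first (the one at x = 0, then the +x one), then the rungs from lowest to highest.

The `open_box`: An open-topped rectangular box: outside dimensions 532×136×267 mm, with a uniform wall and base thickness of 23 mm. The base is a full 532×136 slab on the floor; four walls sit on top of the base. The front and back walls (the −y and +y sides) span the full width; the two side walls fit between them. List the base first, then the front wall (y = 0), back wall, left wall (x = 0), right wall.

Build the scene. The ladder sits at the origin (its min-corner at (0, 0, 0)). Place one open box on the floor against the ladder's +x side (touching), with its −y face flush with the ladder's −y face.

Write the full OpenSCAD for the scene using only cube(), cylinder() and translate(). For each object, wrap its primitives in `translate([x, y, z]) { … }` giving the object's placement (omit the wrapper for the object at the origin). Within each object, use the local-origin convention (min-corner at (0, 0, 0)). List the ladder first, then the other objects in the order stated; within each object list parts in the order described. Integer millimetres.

cube([44, 53, 1572]);
translate([445, 0, 0]) cube([44, 53, 1572]);
translate([44, 0, 173]) cube([401, 53, 22]);
translate([44, 0, 432]) cube([401, 53, 22]);
translate([44, 0, 691]) cube([401, 53, 22]);
translate([44, 0, 950]) cube([401, 53, 22]);
translate([44, 0, 1209]) cube([401, 53, 22]);
translate([44, 0, 1468]) cube([401, 53, 22]);
translate([489, 0, 0]) {
  cube([532, 136, 23]);
  translate([0, 0, 23]) cube([532, 23, 244]);
  translate([0, 113, 23]) cube([532, 23, 244]);
  translate([0, 23, 23]) cube([23, 90, 244]);
  translate([509, 23, 23]) cube([23, 90, 244]);
}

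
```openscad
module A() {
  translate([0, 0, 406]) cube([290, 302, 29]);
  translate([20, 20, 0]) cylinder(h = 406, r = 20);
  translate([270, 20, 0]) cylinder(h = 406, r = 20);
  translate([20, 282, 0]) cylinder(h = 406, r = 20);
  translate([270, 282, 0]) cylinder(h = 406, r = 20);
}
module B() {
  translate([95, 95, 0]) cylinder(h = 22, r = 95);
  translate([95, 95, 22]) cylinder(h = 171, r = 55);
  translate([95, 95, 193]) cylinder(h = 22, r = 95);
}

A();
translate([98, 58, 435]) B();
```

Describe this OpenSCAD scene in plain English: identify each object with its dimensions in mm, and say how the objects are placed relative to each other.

A is a four-legged stool. The seat is a 290×302×29 mm slab whose top surface is at z = 435 mm; four round legs, each 40 mm in diameter, run from the floor (z = 0) to the underside of the seat, each leg's axis is inset half a diameter from the nearest pair of seat edges (so the leg's bounding box is flush with the corner).

B is a spool: two coaxial disc flanges of radius 95 mm and thickness 22 mm, joined by a core cylinder of radius 55 mm and height 171 mm. The lower flange rests on z = 0 and the three cylinders share a vertical axis.

The spool is on top of the stool.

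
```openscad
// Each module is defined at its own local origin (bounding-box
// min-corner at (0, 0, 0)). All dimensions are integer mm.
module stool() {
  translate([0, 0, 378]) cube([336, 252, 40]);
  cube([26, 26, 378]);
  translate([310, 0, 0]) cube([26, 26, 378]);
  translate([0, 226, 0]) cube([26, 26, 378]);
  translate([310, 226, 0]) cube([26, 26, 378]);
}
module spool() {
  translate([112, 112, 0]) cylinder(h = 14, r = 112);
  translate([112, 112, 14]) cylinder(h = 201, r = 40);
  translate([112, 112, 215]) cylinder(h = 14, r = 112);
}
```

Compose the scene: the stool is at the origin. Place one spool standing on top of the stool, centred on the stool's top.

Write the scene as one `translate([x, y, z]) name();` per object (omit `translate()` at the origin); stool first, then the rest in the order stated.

stool();
translate([56, 14, 418]) spool();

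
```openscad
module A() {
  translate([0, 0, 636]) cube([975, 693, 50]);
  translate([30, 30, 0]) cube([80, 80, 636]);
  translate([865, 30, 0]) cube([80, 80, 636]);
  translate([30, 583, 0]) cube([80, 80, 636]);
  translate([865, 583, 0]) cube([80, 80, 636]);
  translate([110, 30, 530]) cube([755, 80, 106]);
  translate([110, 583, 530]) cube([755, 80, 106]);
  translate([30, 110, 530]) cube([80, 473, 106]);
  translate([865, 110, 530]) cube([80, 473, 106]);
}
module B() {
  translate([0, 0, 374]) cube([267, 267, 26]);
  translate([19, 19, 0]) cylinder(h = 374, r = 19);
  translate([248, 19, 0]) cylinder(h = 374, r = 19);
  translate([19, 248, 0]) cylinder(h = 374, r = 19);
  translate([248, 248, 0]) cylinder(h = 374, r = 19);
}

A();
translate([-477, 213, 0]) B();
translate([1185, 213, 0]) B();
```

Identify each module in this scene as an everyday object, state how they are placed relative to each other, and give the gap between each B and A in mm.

Each stool's nearest face is 210 mm from the table's bounding box.

A is a table. B is a stool. Two stools sit around the table at the −x, +x sides. The gap between each stool and the table is 210 mm.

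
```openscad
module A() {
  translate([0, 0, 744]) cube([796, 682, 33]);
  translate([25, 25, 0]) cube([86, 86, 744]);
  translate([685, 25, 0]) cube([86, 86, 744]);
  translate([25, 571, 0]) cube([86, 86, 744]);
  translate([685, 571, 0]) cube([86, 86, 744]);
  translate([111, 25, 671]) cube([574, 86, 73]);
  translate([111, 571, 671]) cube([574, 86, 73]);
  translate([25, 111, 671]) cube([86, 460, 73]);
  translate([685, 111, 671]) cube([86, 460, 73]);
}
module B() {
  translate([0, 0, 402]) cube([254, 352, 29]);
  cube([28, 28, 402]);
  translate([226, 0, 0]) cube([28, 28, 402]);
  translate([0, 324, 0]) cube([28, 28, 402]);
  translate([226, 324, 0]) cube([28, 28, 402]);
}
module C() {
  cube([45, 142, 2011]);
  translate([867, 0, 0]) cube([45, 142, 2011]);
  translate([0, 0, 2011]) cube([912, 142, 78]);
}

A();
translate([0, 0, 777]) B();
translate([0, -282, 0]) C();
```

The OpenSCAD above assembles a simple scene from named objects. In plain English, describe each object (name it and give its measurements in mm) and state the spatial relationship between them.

A is a rectangular dining table. The top is 796×682×33 mm with its upper surface at z = 777 mm. It stands on four 86×86 mm square legs, each inset 25 mm from the nearest pair of top edges, running from the floor to the underside of the top. Four apron rails, 86 mm thick and 73 mm tall, run between adjacent legs with their top edges flush with the underside of the top and their outer faces flush with the legs' outer faces.

B is a four-legged stool. The seat is 254×352 mm, 29 mm thick, top at z = 431 mm. It stands on four square legs, each 28×28 mm in cross-section, from z = 0 to the seat underside, each flush with a corner of the seat.

C is a door frame. The clear opening is 822 mm wide and 2011 mm high. Two 45 mm wide jambs, 142 mm deep, stand either side of the opening from the floor to the top of the opening. A 78 mm thick head sits across the top of both jambs, spanning the full outside width of the frame.

The stool is on top of the table. The door frame is on the floor beside the table on its −y side.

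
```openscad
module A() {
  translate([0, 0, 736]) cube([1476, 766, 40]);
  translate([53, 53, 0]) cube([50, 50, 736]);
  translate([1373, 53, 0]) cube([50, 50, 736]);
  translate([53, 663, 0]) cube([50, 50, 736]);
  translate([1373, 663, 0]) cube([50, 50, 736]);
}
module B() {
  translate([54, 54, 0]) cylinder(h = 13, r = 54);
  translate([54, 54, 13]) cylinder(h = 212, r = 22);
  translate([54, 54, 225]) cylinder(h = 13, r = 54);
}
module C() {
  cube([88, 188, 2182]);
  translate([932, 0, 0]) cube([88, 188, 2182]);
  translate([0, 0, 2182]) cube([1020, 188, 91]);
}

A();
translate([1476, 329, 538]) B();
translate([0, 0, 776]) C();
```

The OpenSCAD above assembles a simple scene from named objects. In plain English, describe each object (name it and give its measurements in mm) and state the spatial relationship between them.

A is a rectangular dining table. The top is 1476×766×40 mm with its upper surface at z = 776 mm. It stands on four 50×50 mm square legs, each inset 53 mm from the nearest pair of top edges, running from the floor to the underside of the top.

B is a spool: two coaxial disc flanges of radius 54 mm and thickness 13 mm, joined by a core cylinder of radius 22 mm and height 212 mm. The lower flange rests on z = 0 and the three cylinders share a vertical axis.

C is a rectangular door frame: two vertical jambs of 88×188 mm section, 2182 mm tall, with a clear opening 844 mm wide between their inner faces. A header 91 mm tall and 188 mm deep lies on top of the jambs and spans the full outside width.

The spool is beside the table with their tops flush at z = 776. The door frame is on top of the table.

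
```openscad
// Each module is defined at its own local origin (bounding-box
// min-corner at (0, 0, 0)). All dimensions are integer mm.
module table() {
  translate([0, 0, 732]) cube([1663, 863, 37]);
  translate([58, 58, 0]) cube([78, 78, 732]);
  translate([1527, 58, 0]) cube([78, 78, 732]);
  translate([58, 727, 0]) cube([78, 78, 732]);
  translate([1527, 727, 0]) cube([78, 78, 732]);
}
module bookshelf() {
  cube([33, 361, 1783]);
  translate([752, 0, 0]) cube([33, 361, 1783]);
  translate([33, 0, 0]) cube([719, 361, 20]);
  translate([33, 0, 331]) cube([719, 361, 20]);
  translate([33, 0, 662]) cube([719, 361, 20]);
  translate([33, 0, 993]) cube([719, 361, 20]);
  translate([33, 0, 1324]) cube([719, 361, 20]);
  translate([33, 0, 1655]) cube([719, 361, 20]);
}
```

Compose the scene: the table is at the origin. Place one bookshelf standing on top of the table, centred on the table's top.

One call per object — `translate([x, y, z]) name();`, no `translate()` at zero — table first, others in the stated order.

table();
translate([439, 251, 769]) bookshelf();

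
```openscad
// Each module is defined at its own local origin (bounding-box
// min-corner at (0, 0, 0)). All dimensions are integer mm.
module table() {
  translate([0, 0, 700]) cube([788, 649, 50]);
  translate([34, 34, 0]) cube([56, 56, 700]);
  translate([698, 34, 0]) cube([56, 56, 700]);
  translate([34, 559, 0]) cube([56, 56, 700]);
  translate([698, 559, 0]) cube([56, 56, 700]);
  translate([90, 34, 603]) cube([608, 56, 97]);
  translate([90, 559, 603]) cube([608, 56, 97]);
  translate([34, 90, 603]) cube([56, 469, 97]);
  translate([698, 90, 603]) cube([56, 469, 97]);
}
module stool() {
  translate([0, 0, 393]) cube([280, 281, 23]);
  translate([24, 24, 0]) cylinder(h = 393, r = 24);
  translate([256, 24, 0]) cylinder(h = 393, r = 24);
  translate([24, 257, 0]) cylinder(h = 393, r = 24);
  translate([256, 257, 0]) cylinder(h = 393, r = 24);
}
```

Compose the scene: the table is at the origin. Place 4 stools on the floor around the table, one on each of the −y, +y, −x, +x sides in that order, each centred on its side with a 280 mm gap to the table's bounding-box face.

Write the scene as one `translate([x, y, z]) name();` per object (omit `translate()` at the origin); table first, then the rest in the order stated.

table();
translate([254, -561, 0]) stool();
translate([254, 929, 0]) stool();
translate([-560, 184, 0]) stool();
translate([1068, 184, 0]) stool();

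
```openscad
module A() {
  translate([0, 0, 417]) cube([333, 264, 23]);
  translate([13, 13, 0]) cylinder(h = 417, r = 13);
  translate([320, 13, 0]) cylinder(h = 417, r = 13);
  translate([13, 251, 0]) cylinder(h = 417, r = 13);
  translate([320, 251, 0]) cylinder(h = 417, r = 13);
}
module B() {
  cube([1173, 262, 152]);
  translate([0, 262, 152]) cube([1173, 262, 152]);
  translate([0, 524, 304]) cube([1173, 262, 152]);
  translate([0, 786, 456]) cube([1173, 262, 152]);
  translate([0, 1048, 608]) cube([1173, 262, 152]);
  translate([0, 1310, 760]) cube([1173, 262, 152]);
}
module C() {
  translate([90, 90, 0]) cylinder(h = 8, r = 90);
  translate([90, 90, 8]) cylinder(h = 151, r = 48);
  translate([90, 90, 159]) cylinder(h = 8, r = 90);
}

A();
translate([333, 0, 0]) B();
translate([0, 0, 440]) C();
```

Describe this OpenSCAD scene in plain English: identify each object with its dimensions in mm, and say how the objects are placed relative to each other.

A is a four-legged stool. The seat is 333×264 mm, 23 mm thick, top at z = 440 mm. It stands on four round legs, each 26 mm in diameter, from z = 0 to the seat underside, each leg's axis is inset half a diameter from the nearest pair of seat edges (so the leg's bounding box is flush with the corner).

B is a straight staircase of 6 solid steps. Each step is 1173 mm wide (x), 262 mm deep (y, the going) and 152 mm tall (the rise). The first step rests on the floor; each subsequent step sits one going further in +y and one rise higher in +z, directly behind and above the previous step with no overlap.

C is a spool: two coaxial disc flanges of radius 90 mm and thickness 8 mm, joined by a core cylinder of radius 48 mm and height 151 mm. The lower flange rests on z = 0 and the three cylinders share a vertical axis.

The staircase is against the stool's +x side, with their −y faces flush. The spool is on top of the stool.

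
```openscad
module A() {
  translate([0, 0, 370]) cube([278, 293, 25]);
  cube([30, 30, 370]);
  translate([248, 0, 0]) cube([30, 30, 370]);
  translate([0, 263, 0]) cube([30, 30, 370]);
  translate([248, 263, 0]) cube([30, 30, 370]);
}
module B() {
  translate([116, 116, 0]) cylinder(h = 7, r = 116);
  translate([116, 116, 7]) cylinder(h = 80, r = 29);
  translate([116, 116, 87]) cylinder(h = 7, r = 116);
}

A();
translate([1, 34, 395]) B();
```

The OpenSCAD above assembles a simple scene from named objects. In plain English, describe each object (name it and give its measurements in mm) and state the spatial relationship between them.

A is a four-legged stool. The seat is a 278×293×25 mm slab whose top surface is at z = 395 mm; four square legs, each 30×30 mm in cross-section, run from the floor (z = 0) to the underside of the seat, each flush with a corner of the seat.

B is a spool: two coaxial disc flanges of radius 116 mm and thickness 7 mm, joined by a core cylinder of radius 29 mm and height 80 mm. The lower flange rests on z = 0 and the three cylinders share a vertical axis.

The spool is on top of the stool.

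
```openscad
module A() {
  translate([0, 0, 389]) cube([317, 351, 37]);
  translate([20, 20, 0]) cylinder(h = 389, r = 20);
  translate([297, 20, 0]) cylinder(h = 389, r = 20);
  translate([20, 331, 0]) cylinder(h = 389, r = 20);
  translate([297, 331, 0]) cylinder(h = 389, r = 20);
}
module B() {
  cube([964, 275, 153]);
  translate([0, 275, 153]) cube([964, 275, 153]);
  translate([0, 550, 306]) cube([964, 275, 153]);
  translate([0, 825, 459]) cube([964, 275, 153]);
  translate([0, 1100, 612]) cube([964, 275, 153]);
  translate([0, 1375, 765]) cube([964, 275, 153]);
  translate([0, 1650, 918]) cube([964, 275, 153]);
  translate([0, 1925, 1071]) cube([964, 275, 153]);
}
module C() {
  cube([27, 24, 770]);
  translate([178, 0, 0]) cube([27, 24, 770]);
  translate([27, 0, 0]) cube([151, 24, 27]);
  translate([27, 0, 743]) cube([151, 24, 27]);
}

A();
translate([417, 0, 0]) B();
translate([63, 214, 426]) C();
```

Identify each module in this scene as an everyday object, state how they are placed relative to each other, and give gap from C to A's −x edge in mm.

The picture frame's min-x is at 63; the stool's min-x is 0; gap = 63 mm.

A is a stool. B is a staircase. C is a picture frame. The staircase is on the floor beside the stool on its +x side. The picture frame is on top of the stool. The gap from the picture frame to the stool's −x edge is 63 mm.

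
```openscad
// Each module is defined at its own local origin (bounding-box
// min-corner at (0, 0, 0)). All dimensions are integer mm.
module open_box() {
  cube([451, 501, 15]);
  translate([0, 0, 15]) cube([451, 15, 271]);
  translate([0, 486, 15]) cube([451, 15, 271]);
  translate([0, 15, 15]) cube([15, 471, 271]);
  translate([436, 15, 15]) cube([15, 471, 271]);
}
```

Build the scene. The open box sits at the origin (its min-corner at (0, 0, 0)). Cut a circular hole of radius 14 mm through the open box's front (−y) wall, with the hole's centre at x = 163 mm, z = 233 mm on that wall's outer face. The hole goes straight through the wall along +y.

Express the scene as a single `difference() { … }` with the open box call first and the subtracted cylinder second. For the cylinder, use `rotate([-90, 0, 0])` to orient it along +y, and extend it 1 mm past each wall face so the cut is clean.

difference() {
  open_box();
  translate([163, -1, 233]) rotate([-90, 0, 0]) cylinder(h = 17, r = 14);
}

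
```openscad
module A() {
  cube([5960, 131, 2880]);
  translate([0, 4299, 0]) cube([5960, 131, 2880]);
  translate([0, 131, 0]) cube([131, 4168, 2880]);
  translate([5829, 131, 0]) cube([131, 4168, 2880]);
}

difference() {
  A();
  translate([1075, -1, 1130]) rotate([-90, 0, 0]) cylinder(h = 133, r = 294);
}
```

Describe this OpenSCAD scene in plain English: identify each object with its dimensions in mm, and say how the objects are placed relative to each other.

A is a box-shaped house frame (walls only): outside footprint 5960×4430 mm, wall height 2880 mm, wall thickness 131 mm. The two y-facing walls run the full x-width; the two x-facing walls fit between the inner faces of the y-facing walls.

The house frame has a circular hole of radius 294 mm through its front wall, centred at (x = 1075, z = 1130).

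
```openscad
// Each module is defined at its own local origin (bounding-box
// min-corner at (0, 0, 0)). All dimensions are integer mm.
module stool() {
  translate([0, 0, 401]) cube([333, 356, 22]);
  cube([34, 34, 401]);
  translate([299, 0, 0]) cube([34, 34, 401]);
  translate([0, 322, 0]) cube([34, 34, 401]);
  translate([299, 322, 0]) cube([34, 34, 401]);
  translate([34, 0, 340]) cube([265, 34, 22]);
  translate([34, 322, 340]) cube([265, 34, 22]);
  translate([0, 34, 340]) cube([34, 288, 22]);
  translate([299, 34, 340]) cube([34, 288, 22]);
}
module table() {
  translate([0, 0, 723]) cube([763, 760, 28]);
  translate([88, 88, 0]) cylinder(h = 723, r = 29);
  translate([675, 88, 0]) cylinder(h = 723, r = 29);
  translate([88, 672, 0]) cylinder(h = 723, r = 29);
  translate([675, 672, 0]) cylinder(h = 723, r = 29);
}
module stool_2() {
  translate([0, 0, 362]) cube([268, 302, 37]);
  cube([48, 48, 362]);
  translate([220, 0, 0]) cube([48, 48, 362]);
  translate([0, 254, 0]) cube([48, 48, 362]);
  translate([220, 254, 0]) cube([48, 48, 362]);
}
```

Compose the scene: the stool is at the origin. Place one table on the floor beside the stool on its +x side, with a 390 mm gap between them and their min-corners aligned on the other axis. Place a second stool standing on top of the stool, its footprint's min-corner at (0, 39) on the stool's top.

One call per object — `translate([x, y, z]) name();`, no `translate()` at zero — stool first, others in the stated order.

stool();
translate([723, 0, 0]) table();
translate([0, 39, 423]) stool_2();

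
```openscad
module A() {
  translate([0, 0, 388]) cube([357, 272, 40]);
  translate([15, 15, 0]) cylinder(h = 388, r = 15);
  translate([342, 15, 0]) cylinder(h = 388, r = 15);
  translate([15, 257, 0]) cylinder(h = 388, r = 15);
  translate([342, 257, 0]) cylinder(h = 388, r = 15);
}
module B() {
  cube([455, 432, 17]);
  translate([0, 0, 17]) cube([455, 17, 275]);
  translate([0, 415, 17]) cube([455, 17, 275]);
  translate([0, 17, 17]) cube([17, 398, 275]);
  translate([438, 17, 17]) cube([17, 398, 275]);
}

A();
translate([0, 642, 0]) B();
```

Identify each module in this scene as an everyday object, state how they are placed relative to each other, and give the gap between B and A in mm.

A is a stool. B is an open box. The open box is on the floor beside the stool on its +y side. The gap between the open box and the stool is 370 mm.

The open box's nearest face is 370 mm from the stool's +y face.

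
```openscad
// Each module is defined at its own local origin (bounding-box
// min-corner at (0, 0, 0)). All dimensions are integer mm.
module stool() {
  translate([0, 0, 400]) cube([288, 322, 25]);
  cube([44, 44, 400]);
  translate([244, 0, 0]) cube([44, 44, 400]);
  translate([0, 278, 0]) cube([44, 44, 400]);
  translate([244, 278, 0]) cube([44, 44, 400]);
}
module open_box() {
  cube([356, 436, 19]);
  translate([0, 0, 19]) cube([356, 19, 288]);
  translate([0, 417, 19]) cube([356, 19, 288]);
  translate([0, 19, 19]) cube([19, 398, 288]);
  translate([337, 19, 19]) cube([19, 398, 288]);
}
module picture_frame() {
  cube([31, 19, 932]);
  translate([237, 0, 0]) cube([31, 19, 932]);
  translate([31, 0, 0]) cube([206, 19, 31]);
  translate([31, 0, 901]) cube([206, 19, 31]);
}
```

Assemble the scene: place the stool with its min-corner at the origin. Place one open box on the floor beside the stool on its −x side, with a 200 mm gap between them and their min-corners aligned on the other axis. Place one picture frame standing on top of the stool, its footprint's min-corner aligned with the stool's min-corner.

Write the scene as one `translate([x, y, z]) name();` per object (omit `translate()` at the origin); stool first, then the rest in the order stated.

stool();
translate([-556, 0, 0]) open_box();
translate([0, 0, 425]) picture_frame();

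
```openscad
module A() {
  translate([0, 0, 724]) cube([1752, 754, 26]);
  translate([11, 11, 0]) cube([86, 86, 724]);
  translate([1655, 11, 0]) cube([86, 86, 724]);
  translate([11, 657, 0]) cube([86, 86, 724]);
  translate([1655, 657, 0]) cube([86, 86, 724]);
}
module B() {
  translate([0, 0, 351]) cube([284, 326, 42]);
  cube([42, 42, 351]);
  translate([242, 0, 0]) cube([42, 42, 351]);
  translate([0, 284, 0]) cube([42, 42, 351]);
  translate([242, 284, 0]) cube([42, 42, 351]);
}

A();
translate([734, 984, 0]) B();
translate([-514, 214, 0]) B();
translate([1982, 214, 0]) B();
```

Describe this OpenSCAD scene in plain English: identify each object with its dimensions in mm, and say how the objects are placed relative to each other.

A is a table with a 1752×754 mm rectangular top, 26 mm thick, top surface at z = 750 mm, supported by four 86×86 mm square legs, each inset 11 mm from the nearest pair of top edges, running from the floor.

B is a four-legged stool. The seat is a 284×326×42 mm slab whose top surface is at z = 393 mm; four square legs, each 42×42 mm in cross-section, run from the floor (z = 0) to the underside of the seat, each flush with a corner of the seat.

Three stools sit around the table at the +y, −x, +x sides.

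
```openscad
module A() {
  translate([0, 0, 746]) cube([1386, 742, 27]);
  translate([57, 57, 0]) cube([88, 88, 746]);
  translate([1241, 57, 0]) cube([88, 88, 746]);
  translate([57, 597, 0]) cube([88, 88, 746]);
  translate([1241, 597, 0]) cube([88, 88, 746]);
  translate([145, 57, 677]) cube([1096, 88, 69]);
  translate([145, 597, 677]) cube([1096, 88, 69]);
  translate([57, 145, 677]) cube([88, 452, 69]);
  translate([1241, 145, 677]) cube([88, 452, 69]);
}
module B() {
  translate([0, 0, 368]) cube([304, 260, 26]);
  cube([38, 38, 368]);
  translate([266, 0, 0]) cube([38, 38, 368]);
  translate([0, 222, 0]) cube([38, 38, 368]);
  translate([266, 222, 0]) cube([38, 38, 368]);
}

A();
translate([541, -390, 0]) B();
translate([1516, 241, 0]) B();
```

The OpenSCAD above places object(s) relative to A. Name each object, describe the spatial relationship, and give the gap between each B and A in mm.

Each stool's nearest face is 130 mm from the table's bounding box.

A is a table. B is a stool. Two stools sit around the table at the −y, +x sides. The gap between each stool and the table is 130 mm.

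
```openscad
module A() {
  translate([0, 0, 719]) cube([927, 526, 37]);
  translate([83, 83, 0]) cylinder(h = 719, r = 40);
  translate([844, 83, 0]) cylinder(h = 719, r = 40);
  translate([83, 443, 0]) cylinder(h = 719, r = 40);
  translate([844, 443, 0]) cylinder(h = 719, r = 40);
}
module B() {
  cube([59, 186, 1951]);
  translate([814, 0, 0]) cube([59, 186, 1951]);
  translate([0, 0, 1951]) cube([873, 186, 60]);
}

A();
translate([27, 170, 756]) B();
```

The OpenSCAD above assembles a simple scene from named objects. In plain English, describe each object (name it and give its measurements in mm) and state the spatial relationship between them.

A is a rectangular dining table. The top is 927×526×37 mm with its upper surface at z = 756 mm. It stands on four round legs of 80 mm diameter, each leg's bounding box inset 43 mm from the nearest pair of top edges, running from the floor to the underside of the top.

B is a door frame. The clear opening is 755 mm wide and 1951 mm high. Two 59 mm wide jambs, 186 mm deep, stand either side of the opening from the floor to the top of the opening. A 60 mm thick head sits across the top of both jambs, spanning the full outside width of the frame.

The door frame is on top of the table, centred.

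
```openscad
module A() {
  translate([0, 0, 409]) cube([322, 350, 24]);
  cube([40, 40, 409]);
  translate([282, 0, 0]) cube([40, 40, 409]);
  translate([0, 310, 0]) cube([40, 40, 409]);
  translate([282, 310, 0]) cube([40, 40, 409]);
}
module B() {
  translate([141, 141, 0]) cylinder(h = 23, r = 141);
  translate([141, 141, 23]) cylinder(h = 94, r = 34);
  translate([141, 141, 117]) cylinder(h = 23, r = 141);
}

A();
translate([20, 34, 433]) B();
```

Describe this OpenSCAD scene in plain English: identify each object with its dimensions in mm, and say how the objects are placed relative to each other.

A is a four-legged stool. The seat is a 322×350×24 mm slab whose top surface is at z = 433 mm; four square legs, each 40×40 mm in cross-section, run from the floor (z = 0) to the underside of the seat, each flush with a corner of the seat.

B is a spool: two coaxial disc flanges of radius 141 mm and thickness 23 mm, joined by a core cylinder of radius 34 mm and height 94 mm. The lower flange rests on z = 0 and the three cylinders share a vertical axis.

The spool is on top of the stool, centred.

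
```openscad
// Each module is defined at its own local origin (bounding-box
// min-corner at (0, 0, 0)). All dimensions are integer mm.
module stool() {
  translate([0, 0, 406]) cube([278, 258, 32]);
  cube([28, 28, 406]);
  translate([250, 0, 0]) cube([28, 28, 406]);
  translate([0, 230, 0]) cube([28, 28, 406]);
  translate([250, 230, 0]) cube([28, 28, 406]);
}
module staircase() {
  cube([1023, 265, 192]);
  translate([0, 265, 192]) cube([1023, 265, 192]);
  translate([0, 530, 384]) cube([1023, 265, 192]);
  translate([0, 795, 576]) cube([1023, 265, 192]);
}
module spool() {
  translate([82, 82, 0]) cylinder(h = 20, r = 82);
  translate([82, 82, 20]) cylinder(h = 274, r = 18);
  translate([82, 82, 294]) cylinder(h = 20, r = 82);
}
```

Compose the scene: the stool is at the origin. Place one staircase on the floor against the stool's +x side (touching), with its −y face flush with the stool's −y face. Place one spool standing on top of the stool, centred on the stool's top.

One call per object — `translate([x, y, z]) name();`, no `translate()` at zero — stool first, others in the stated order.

stool();
translate([278, 0, 0]) staircase();
translate([57, 47, 438]) spool();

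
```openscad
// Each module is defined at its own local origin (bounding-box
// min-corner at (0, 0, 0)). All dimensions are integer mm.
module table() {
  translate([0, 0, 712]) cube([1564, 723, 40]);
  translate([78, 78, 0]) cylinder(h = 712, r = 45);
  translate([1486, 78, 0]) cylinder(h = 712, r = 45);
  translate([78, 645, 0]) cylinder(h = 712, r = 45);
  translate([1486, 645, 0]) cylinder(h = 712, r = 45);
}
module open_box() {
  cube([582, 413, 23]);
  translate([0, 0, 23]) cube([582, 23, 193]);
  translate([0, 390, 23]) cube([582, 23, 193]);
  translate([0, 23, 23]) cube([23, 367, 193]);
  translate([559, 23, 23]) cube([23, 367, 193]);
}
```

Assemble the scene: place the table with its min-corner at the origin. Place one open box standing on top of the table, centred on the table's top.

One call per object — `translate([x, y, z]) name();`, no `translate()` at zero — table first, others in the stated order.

table();
translate([491, 155, 752]) open_box();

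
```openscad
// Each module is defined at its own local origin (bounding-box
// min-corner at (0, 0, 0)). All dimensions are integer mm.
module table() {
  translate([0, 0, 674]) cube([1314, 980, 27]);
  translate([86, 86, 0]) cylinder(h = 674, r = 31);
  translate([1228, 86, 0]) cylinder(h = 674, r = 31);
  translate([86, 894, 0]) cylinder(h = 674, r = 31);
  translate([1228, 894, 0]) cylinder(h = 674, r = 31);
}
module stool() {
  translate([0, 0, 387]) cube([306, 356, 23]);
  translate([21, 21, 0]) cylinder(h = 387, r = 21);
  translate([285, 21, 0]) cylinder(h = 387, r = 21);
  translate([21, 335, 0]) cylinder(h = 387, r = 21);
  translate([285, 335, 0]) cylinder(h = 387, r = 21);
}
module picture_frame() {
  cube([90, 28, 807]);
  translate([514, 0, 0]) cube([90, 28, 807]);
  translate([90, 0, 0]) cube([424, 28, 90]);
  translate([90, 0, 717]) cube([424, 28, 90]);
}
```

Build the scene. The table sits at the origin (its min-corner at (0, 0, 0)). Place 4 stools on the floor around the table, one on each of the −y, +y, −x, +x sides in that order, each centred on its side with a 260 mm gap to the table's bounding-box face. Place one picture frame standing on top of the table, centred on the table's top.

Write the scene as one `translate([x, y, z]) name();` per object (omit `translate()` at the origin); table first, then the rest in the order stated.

table();
translate([504, -616, 0]) stool();
translate([504, 1240, 0]) stool();
translate([-566, 312, 0]) stool();
translate([1574, 312, 0]) stool();
translate([355, 476, 701]) picture_frame();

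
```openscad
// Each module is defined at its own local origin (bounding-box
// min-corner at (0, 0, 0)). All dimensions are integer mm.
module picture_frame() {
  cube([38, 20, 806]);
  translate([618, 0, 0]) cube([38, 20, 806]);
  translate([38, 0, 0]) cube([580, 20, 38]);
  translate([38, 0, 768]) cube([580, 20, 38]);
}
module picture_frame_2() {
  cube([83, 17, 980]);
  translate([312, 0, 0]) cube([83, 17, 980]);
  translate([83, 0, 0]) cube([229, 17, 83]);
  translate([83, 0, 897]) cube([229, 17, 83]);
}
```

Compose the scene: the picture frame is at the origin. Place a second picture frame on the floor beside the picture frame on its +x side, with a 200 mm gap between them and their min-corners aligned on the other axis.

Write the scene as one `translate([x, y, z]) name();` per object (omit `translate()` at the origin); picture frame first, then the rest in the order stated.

picture_frame();
translate([856, 0, 0]) picture_frame_2();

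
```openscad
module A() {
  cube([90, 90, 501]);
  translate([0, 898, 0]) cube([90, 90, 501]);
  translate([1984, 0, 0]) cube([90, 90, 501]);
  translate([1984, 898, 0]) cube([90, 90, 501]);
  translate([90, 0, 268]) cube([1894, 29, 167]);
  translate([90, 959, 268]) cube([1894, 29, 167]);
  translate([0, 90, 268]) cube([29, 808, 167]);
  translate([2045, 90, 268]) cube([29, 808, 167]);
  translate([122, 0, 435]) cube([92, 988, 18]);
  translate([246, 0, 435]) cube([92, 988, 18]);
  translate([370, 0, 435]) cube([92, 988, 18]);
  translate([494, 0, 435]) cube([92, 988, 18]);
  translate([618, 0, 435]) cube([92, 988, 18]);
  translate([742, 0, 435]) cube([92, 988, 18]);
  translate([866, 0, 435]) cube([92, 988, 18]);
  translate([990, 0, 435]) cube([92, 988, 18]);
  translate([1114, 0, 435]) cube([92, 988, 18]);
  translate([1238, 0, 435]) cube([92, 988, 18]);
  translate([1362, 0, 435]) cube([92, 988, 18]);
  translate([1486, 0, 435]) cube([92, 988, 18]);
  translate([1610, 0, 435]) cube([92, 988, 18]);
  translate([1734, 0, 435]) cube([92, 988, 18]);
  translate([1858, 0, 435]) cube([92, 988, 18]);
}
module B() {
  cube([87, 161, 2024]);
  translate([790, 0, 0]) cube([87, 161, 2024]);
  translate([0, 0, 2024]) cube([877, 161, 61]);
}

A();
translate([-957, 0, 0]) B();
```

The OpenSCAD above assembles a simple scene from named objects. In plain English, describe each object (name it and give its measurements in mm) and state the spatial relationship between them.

A is a bed frame 2074 mm long (x) by 988 mm wide (y). Four 90×90 mm corner posts, 501 mm tall, at the corners of the footprint. Four rails of 29 mm thickness and 167 mm height run between adjacent posts with their undersides at z = 268 mm, their outer faces flush with the outside of the frame (the two x-running rails run between the posts' inner faces; the two y-running rails run between the posts' inner faces). 15 slats, each 92 mm wide (x) and 18 mm thick, lie across the top of the two x-running rails, running the full 988 mm width of the frame in y; the slats are evenly spaced along x between the inner faces of the end posts with equal gaps (rounded down to the nearest mm) at the −x end and between each pair — any rounding remainder accumulates at the +x end.

B is a rectangular door frame: two vertical jambs of 87×161 mm section, 2024 mm tall, with a clear opening 703 mm wide between their inner faces. A header 61 mm tall and 161 mm deep lies on top of the jambs and spans the full outside width.

The door frame is on the floor beside the bed frame on its −x side.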